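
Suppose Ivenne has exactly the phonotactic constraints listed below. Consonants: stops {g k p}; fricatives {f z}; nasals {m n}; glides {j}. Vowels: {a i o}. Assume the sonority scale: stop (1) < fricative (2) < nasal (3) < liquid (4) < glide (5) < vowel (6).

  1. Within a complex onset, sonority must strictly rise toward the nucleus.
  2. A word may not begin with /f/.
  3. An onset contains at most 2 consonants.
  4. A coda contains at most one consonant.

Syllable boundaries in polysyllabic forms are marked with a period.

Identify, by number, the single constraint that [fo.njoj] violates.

[fo.njoj]: word begins with /f/.
This is a violation of constraint 2: "A word may not begin with /f/."
The remaining constraints (1, 3, 4) are satisfied.

2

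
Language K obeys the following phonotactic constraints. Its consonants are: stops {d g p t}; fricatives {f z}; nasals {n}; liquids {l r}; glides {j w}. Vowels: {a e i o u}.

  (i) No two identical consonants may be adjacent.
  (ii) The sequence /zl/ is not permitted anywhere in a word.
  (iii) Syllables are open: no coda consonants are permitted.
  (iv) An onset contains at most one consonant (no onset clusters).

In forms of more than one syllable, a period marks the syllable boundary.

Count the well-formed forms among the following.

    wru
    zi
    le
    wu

wru — violates constraint (iv): syllable 1 onset /wr/ has 2 consonants (> 1) → ill-formed
zi — σ1 onset /z/, coda /∅/ ok → well-formed
le — σ1 onset /l/, coda /∅/ ok → well-formed
wu — σ1 onset /w/, coda /∅/ ok → well-formed
Well-formed: zi, le, wu → 3.

3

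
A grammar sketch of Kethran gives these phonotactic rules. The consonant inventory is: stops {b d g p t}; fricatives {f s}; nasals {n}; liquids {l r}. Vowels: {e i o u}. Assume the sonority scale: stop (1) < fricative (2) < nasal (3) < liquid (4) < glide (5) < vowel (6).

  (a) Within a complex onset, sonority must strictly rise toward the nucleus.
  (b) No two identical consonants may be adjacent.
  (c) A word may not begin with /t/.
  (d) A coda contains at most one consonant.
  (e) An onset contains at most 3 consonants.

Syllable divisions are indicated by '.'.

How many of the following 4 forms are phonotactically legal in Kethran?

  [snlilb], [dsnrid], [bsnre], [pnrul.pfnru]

[snlilb] — violates constraint (d): syllable 1 coda /lb/ has 2 consonants (> 1) → phonotactically illegal
[dsnrid] — violates constraint (e): syllable 1 onset /dsnr/ has 4 consonants (> 3) → phonotactically illegal
[bsnre] — violates constraint (e): syllable 1 onset /bsnr/ has 4 consonants (> 3) → phonotactically illegal
[pnrul.pfnru] — violates constraint (e): syllable 2 onset /pfnr/ has 4 consonants (> 3) → phonotactically illegal
No form is phonotactically legal → 0.

0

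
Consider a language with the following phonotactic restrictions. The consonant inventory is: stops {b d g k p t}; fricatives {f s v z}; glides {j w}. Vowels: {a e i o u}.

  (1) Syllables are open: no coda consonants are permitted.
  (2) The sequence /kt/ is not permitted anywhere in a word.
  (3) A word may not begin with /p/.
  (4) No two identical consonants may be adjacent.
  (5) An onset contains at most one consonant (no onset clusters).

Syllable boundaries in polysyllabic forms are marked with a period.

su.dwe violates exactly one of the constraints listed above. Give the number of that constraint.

5

su.dwe: syllable 2 onset /dw/ has 2 consonants (> 1).
This is a violation of constraint 5: "An onset contains at most one consonant (no onset clusters)."
The remaining constraints (1, 2, 3, 4) are satisfied.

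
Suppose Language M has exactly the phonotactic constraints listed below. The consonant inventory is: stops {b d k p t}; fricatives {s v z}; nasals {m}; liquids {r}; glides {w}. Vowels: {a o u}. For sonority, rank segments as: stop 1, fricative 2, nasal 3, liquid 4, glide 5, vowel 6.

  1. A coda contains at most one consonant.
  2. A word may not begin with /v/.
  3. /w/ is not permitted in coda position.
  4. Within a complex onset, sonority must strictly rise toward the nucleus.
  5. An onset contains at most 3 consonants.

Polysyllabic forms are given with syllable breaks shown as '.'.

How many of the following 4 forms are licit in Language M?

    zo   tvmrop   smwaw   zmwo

zo — σ1 onset /z/, coda /∅/ ok → licit
tvmrop — violates constraint 5: syllable 1 onset /tvmr/ has 4 consonants (> 3) → illicit
smwaw — violates constraint 3: syllable 1 coda contains /w/ → illicit
zmwo — σ1 onset /zmw/ (2→3→5 rises), coda /∅/ ok → licit
Licit: zo, zmwo → 2.

2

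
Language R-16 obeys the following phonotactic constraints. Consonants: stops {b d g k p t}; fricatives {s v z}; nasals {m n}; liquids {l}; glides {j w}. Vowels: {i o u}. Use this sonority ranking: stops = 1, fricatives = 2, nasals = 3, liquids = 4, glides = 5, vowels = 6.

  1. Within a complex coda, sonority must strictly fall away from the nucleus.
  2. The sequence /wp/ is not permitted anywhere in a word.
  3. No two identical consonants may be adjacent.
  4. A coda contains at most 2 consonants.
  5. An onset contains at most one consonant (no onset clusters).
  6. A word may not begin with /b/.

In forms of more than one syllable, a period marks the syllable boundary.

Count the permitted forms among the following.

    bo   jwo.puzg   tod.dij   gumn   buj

bo — violates constraint 6: word begins with /b/ → not permitted
jwo.puzg — violates constraint 5: syllable 1 onset /jw/ has 2 consonants (> 1) → not permitted
tod.dij — violates constraint 3: adjacent identical consonants /dd/ → not permitted
gumn — violates constraint 1: syllable 1 coda /mn/: /m/ (nasal, 3) → /n/ (nasal, 3) does not fall → not permitted
buj — violates constraint 6: word begins with /b/ → not permitted
No form is permitted → 0.

0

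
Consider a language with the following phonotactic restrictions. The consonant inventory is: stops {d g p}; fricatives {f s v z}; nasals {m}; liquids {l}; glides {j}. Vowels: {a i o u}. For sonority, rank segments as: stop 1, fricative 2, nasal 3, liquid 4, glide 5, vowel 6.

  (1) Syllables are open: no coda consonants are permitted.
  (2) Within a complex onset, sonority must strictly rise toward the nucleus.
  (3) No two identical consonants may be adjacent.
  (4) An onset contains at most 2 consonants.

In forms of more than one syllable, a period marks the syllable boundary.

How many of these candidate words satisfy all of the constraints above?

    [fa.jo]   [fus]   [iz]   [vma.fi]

2

[fa.jo] — σ1 onset /f/, coda /∅/ ok; σ2 onset /j/, coda /∅/ ok → licit
[fus] — violates constraint 1: syllable 1 coda /s/ has 1 consonant (> 0) → illicit
[iz] — violates constraint 1: syllable 1 coda /z/ has 1 consonant (> 0) → illicit
[vma.fi] — σ1 onset /vm/ (2→3 rises), coda /∅/ ok; σ2 onset /f/, coda /∅/ ok → licit
Licit: [fa.jo], [vma.fi] → 2.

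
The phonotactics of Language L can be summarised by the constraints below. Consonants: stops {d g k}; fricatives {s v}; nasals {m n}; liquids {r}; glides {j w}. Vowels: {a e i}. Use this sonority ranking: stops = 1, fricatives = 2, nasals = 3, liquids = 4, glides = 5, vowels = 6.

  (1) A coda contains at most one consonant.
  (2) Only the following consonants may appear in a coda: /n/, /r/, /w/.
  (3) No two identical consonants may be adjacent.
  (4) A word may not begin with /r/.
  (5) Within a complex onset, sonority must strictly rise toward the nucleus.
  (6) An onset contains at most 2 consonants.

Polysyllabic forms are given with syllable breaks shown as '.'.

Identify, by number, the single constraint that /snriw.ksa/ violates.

/snriw.ksa/: syllable 1 onset /snr/ has 3 consonants (> 2).
This is a violation of constraint 6: "An onset contains at most 2 consonants."
The remaining constraints (1, 2, 3, 4, 5) are satisfied.

6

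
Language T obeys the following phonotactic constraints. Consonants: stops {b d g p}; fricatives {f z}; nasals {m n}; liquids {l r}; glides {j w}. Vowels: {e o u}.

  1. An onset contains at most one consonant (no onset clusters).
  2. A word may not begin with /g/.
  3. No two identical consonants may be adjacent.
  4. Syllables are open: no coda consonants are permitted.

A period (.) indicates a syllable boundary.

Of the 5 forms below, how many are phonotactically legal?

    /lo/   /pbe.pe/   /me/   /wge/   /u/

/lo/ — σ1 onset /l/, coda /∅/ ok → phonotactically legal
/pbe.pe/ — violates constraint 1: syllable 1 onset /pb/ has 2 consonants (> 1) → phonotactically illegal
/me/ — σ1 onset /m/, coda /∅/ ok → phonotactically legal
/wge/ — violates constraint 1: syllable 1 onset /wg/ has 2 consonants (> 1) → phonotactically illegal
/u/ — σ1 onset /∅/, coda /∅/ ok → phonotactically legal
Phonotactically legal: /lo/, /me/, /u/ → 3.

3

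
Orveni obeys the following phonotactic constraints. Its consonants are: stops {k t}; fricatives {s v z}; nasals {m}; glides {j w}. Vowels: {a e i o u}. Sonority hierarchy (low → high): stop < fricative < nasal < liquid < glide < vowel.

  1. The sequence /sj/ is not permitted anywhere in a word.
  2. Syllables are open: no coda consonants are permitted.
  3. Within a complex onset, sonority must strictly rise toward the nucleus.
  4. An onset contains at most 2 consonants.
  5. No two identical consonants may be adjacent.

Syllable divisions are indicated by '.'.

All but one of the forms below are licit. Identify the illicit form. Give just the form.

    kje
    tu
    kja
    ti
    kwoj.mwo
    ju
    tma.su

kje — σ1 onset /kj/ (1→5 rises), coda /∅/ ok → licit
tu — σ1 onset /t/, coda /∅/ ok → licit
kja — σ1 onset /kj/ (1→5 rises), coda /∅/ ok → licit
ti — σ1 onset /t/, coda /∅/ ok → licit
kwoj.mwo — violates constraint 2: syllable 1 coda /j/ has 1 consonant (> 0) → illicit
ju — σ1 onset /j/, coda /∅/ ok → licit
tma.su — σ1 onset /tm/ (1→3 rises), coda /∅/ ok; σ2 onset /s/, coda /∅/ ok → licit

kwoj.mwo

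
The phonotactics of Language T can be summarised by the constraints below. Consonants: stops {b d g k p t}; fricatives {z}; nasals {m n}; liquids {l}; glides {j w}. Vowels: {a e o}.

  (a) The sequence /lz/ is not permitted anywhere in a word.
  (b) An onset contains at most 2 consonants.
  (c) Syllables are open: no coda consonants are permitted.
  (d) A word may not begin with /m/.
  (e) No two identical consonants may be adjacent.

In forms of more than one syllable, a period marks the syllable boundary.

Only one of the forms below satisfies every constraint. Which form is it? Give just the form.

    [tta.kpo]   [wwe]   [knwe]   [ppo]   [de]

[de]

[tta.kpo] — violates constraint (e): adjacent identical consonants /tt/ → ill-formed
[wwe] — violates constraint (e): adjacent identical consonants /ww/ → ill-formed
[knwe] — violates constraint (b): syllable 1 onset /knw/ has 3 consonants (> 2) → ill-formed
[ppo] — violates constraint (e): adjacent identical consonants /pp/ → ill-formed
[de] — σ1 onset /d/, coda /∅/ ok → well-formed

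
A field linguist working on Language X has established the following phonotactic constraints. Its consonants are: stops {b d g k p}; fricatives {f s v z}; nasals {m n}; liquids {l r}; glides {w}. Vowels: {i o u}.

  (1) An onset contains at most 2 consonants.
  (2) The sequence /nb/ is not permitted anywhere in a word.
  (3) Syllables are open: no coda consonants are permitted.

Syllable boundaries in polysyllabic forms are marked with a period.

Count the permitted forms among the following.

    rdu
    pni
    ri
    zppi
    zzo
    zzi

rdu — σ1 onset /rd/ (2C), coda /∅/ ok → permitted
pni — σ1 onset /pn/ (2C), coda /∅/ ok → permitted
ri — σ1 onset /r/, coda /∅/ ok → permitted
zppi — violates constraint 1: syllable 1 onset /zpp/ has 3 consonants (> 2) → not permitted
zzo — σ1 onset /zz/ (2C), coda /∅/ ok → permitted
zzi — σ1 onset /zz/ (2C), coda /∅/ ok → permitted
Permitted: rdu, pni, ri, zzo, zzi → 5.

5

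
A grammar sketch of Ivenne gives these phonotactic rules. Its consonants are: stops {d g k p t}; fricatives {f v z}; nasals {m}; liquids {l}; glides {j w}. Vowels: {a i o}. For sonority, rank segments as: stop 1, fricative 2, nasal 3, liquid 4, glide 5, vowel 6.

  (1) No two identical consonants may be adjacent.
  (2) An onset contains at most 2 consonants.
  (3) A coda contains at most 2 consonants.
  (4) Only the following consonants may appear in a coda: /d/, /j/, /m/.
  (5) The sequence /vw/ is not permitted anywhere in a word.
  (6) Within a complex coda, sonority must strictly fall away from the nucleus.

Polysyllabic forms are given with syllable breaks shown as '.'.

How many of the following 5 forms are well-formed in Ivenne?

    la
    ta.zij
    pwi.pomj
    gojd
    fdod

4

la — σ1 onset /l/, coda /∅/ ok → well-formed
ta.zij — σ1 onset /t/, coda /∅/ ok; σ2 onset /z/, coda /j/ ok → well-formed
pwi.pomj — violates constraint 6: syllable 2 coda /mj/: /m/ (nasal, 3) → /j/ (glide, 5) does not fall → ill-formed
gojd — σ1 onset /g/, coda /jd/ (5→1 falls) ok → well-formed
fdod — σ1 onset /fd/ (2C), coda /d/ ok → well-formed
Well-formed: la, ta.zij, gojd, fdod → 4.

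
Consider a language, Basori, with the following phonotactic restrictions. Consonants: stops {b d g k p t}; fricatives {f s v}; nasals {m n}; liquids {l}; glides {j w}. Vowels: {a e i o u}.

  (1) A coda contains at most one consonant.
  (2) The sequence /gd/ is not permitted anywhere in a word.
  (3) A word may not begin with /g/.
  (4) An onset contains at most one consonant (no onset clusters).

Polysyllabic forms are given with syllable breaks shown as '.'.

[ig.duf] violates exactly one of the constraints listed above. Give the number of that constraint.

[ig.duf]: contains banned sequence /gd/.
This is a violation of constraint 2: "The sequence /gd/ is not permitted anywhere in a word."
The remaining constraints (1, 3, 4) are satisfied.

2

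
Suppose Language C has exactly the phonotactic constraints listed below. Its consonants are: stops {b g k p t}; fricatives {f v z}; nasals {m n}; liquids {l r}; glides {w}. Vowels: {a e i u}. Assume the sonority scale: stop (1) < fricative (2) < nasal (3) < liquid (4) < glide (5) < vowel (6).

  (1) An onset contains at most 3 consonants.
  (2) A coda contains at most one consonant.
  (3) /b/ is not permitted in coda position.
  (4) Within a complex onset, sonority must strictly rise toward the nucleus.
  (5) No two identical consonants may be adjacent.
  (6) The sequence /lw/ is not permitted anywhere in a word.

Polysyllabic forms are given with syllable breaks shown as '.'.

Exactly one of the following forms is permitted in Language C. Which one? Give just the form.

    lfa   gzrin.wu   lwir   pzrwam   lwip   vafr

gzrin.wu

lfa — violates constraint 4: syllable 1 onset /lf/: /l/ (liquid, 4) → /f/ (fricative, 2) does not rise → not permitted
gzrin.wu — σ1 onset /gzr/ (1→2→4 rises), coda /n/ ok; σ2 onset /w/, coda /∅/ ok → permitted
lwir — violates constraint 6: contains banned sequence /lw/ → not permitted
pzrwam — violates constraint 1: syllable 1 onset /pzrw/ has 4 consonants (> 3) → not permitted
lwip — violates constraint 6: contains banned sequence /lw/ → not permitted
vafr — violates constraint 2: syllable 1 coda /fr/ has 2 consonants (> 1) → not permitted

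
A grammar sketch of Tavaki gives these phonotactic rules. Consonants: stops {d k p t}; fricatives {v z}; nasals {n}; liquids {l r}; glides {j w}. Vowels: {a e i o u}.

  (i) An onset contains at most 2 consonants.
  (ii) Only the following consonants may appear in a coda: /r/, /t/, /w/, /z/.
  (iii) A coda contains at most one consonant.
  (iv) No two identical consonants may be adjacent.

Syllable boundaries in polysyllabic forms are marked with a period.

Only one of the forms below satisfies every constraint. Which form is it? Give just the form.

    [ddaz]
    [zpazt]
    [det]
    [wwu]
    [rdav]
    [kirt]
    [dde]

[ddaz] — violates constraint (iv): adjacent identical consonants /dd/ → ill-formed
[zpazt] — violates constraint (iii): syllable 1 coda /zt/ has 2 consonants (> 1) → ill-formed
[det] — σ1 onset /d/, coda /t/ ok → well-formed
[wwu] — violates constraint (iv): adjacent identical consonants /ww/ → ill-formed
[rdav] — violates constraint (ii): syllable 1 coda contains /v/, which is not a licensed coda consonant → ill-formed
[kirt] — violates constraint (iii): syllable 1 coda /rt/ has 2 consonants (> 1) → ill-formed
[dde] — violates constraint (iv): adjacent identical consonants /dd/ → ill-formed

[det]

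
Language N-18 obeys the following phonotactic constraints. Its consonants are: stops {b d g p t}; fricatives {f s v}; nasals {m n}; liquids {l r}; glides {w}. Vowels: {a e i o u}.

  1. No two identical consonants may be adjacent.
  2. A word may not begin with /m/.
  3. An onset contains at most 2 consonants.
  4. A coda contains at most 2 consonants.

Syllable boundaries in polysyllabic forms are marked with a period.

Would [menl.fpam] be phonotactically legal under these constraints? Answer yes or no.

[menl.fpam] — violates constraint 2: word begins with /m/ → phonotactically illegal

no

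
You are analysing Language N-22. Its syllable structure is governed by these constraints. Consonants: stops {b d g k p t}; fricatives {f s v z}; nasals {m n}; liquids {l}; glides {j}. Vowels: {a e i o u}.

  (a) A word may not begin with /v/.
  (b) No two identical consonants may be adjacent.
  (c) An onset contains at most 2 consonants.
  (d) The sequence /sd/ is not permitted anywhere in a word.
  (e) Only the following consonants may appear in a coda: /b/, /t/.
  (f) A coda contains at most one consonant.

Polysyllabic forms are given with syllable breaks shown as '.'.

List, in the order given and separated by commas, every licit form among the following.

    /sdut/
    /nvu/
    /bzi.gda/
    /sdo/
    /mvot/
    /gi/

/sdut/ — violates constraint (d): contains banned sequence /sd/ → illicit
/nvu/ — σ1 onset /nv/ (2C), coda /∅/ ok → licit
/bzi.gda/ — σ1 onset /bz/ (2C), coda /∅/ ok; σ2 onset /gd/ (2C), coda /∅/ ok → licit
/sdo/ — violates constraint (d): contains banned sequence /sd/ → illicit
/mvot/ — σ1 onset /mv/ (2C), coda /t/ ok → licit
/gi/ — σ1 onset /g/, coda /∅/ ok → licit

/nvu/, /bzi.gda/, /mvot/, /gi/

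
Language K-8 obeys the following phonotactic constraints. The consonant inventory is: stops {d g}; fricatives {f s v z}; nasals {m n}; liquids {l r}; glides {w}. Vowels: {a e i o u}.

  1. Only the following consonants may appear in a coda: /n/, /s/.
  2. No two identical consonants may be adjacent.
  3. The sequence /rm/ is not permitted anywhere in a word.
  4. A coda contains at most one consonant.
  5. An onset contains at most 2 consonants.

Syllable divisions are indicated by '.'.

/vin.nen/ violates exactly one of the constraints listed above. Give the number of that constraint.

2

/vin.nen/: adjacent identical consonants /nn/.
This is a violation of constraint 2: "No two identical consonants may be adjacent."
The remaining constraints (1, 3, 4, 5) are satisfied.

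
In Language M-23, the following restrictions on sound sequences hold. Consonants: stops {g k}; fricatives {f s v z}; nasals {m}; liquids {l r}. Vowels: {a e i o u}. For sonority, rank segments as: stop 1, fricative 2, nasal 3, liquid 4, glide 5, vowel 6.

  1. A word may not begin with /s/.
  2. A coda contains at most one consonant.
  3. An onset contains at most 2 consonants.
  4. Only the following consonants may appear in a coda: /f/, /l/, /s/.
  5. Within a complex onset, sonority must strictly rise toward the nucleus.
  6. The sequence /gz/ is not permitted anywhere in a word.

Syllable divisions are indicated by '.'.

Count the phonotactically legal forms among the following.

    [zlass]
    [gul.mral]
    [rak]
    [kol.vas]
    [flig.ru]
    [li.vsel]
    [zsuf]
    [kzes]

[zlass] — violates constraint 2: syllable 1 coda /ss/ has 2 consonants (> 1) → phonotactically illegal
[gul.mral] — σ1 onset /g/, coda /l/ ok; σ2 onset /mr/ (3→4 rises), coda /l/ ok → phonotactically legal
[rak] — violates constraint 4: syllable 1 coda contains /k/, which is not a licensed coda consonant → phonotactically illegal
[kol.vas] — σ1 onset /k/, coda /l/ ok; σ2 onset /v/, coda /s/ ok → phonotactically legal
[flig.ru] — violates constraint 4: syllable 1 coda contains /g/, which is not a licensed coda consonant → phonotactically illegal
[li.vsel] — violates constraint 5: syllable 2 onset /vs/: /v/ (fricative, 2) → /s/ (fricative, 2) does not rise → phonotactically illegal
[zsuf] — violates constraint 5: syllable 1 onset /zs/: /z/ (fricative, 2) → /s/ (fricative, 2) does not rise → phonotactically illegal
[kzes] — σ1 onset /kz/ (1→2 rises), coda /s/ ok → phonotactically legal
Phonotactically legal: [gul.mral], [kol.vas], [kzes] → 3.

3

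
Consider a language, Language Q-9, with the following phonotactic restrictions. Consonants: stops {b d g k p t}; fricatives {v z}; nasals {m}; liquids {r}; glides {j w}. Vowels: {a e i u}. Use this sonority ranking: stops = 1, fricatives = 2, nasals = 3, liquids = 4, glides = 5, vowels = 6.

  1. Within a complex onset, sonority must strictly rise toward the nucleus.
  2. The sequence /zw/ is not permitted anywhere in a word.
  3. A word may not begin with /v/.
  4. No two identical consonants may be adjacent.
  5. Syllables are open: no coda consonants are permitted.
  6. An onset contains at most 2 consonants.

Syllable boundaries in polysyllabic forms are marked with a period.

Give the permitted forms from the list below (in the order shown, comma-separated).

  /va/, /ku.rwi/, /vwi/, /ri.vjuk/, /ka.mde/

/ku.rwi/

/va/ — violates constraint 3: word begins with /v/ → not permitted
/ku.rwi/ — σ1 onset /k/, coda /∅/ ok; σ2 onset /rw/ (4→5 rises), coda /∅/ ok → permitted
/vwi/ — violates constraint 3: word begins with /v/ → not permitted
/ri.vjuk/ — violates constraint 5: syllable 2 coda /k/ has 1 consonant (> 0) → not permitted
/ka.mde/ — violates constraint 1: syllable 2 onset /md/: /m/ (nasal, 3) → /d/ (stop, 1) does not rise → not permitted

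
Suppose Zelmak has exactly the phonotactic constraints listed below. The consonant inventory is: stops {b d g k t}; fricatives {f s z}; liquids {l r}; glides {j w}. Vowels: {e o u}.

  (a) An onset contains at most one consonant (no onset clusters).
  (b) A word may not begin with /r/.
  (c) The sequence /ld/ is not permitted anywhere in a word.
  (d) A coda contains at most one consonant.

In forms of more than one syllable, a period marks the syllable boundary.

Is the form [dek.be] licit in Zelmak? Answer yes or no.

[dek.be] — σ1 onset /d/, coda /k/ ok; σ2 onset /b/, coda /∅/ ok → licit

yes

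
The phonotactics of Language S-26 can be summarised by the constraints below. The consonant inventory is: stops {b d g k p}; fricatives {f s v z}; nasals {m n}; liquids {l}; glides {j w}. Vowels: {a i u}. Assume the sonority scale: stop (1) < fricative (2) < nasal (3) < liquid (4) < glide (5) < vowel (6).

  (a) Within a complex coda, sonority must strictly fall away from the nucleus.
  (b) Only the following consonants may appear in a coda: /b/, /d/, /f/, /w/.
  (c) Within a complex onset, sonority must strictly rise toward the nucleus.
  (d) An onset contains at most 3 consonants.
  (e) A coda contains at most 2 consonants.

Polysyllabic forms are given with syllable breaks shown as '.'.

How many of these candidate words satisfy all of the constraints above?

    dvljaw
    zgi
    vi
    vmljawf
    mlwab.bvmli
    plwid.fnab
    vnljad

2

dvljaw — violates constraint (d): syllable 1 onset /dvlj/ has 4 consonants (> 3) → illicit
zgi — violates constraint (c): syllable 1 onset /zg/: /z/ (fricative, 2) → /g/ (stop, 1) does not rise → illicit
vi — σ1 onset /v/, coda /∅/ ok → licit
vmljawf — violates constraint (d): syllable 1 onset /vmlj/ has 4 consonants (> 3) → illicit
mlwab.bvmli — violates constraint (d): syllable 2 onset /bvml/ has 4 consonants (> 3) → illicit
plwid.fnab — σ1 onset /plw/ (1→4→5 rises), coda /d/ ok; σ2 onset /fn/ (2→3 rises), coda /b/ ok → licit
vnljad — violates constraint (d): syllable 1 onset /vnlj/ has 4 consonants (> 3) → illicit
Licit: vi, plwid.fnab → 2.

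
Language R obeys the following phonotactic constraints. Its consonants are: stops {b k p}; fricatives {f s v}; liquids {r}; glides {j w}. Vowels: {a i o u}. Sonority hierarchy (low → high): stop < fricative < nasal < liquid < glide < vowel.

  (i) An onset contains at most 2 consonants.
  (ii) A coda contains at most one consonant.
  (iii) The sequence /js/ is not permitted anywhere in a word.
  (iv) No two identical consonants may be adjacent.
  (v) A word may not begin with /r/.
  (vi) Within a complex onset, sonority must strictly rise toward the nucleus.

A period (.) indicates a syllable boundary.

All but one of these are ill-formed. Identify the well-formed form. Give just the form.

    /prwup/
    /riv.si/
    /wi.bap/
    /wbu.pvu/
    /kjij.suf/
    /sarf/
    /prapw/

/wi.bap/

/prwup/ — violates constraint (i): syllable 1 onset /prw/ has 3 consonants (> 2) → ill-formed
/riv.si/ — violates constraint (v): word begins with /r/ → ill-formed
/wi.bap/ — σ1 onset /w/, coda /∅/ ok; σ2 onset /b/, coda /p/ ok → well-formed
/wbu.pvu/ — violates constraint (vi): syllable 1 onset /wb/: /w/ (glide, 5) → /b/ (stop, 1) does not rise → ill-formed
/kjij.suf/ — violates constraint (iii): contains banned sequence /js/ → ill-formed
/sarf/ — violates constraint (ii): syllable 1 coda /rf/ has 2 consonants (> 1) → ill-formed
/prapw/ — violates constraint (ii): syllable 1 coda /pw/ has 2 consonants (> 1) → ill-formed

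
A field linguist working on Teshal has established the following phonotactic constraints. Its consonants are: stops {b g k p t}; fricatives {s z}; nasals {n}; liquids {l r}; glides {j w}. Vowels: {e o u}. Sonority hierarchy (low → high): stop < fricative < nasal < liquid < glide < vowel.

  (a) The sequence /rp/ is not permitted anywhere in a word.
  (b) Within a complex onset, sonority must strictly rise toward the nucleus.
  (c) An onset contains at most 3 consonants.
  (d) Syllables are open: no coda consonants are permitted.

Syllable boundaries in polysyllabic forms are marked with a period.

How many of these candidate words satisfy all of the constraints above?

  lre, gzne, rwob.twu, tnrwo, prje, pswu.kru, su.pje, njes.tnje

lre — violates constraint (b): syllable 1 onset /lr/: /l/ (liquid, 4) → /r/ (liquid, 4) does not rise → not permitted
gzne — σ1 onset /gzn/ (1→2→3 rises), coda /∅/ ok → permitted
rwob.twu — violates constraint (d): syllable 1 coda /b/ has 1 consonant (> 0) → not permitted
tnrwo — violates constraint (c): syllable 1 onset /tnrw/ has 4 consonants (> 3) → not permitted
prje — σ1 onset /prj/ (1→4→5 rises), coda /∅/ ok → permitted
pswu.kru — σ1 onset /psw/ (1→2→5 rises), coda /∅/ ok; σ2 onset /kr/ (1→4 rises), coda /∅/ ok → permitted
su.pje — σ1 onset /s/, coda /∅/ ok; σ2 onset /pj/ (1→5 rises), coda /∅/ ok → permitted
njes.tnje — violates constraint (d): syllable 1 coda /s/ has 1 consonant (> 0) → not permitted
Permitted: gzne, prje, pswu.kru, su.pje → 4.

4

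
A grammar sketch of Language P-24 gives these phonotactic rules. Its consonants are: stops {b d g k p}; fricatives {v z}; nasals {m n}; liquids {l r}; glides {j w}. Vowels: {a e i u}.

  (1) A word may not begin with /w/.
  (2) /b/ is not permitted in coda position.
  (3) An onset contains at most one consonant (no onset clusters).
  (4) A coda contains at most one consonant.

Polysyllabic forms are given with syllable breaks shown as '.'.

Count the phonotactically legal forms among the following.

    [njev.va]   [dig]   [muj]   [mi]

[njev.va] — violates constraint 3: syllable 1 onset /nj/ has 2 consonants (> 1) → phonotactically illegal
[dig] — σ1 onset /d/, coda /g/ ok → phonotactically legal
[muj] — σ1 onset /m/, coda /j/ ok → phonotactically legal
[mi] — σ1 onset /m/, coda /∅/ ok → phonotactically legal
Phonotactically legal: [dig], [muj], [mi] → 3.

3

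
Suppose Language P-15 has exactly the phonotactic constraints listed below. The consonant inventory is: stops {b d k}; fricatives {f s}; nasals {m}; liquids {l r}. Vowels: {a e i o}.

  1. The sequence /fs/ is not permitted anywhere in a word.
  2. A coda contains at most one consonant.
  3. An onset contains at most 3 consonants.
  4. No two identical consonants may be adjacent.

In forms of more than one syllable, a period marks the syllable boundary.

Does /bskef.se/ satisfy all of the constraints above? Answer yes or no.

/bskef.se/ — violates constraint 1: contains banned sequence /fs/ → ill-formed

no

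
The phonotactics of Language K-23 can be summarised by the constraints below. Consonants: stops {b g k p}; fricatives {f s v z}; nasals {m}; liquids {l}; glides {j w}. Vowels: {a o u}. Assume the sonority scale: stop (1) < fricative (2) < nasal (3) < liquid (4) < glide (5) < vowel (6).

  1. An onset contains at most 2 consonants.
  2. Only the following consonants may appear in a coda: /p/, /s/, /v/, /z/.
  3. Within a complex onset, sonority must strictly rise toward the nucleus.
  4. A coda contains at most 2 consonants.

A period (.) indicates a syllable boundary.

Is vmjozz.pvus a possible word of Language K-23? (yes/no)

no

vmjozz.pvus — violates constraint 1: syllable 1 onset /vmj/ has 3 consonants (> 2) → illicit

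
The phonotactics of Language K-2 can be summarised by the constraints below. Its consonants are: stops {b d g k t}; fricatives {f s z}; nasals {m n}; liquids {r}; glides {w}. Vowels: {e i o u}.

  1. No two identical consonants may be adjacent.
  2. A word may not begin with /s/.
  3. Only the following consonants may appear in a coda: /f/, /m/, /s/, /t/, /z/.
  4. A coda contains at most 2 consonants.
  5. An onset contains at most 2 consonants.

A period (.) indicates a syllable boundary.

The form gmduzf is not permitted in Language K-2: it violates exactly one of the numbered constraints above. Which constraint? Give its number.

5

gmduzf: syllable 1 onset /gmd/ has 3 consonants (> 2).
This is a violation of constraint 5: "An onset contains at most 2 consonants."
The remaining constraints (1, 2, 3, 4) are satisfied.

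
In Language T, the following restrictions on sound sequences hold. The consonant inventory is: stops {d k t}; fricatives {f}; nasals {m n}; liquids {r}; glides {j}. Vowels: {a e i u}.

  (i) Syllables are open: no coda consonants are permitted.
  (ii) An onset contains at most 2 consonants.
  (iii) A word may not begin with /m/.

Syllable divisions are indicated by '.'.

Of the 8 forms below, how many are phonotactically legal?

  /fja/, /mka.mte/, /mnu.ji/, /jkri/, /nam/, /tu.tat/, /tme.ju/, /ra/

3

/fja/ — σ1 onset /fj/ (2C), coda /∅/ ok → phonotactically legal
/mka.mte/ — violates constraint (iii): word begins with /m/ → phonotactically illegal
/mnu.ji/ — violates constraint (iii): word begins with /m/ → phonotactically illegal
/jkri/ — violates constraint (ii): syllable 1 onset /jkr/ has 3 consonants (> 2) → phonotactically illegal
/nam/ — violates constraint (i): syllable 1 coda /m/ has 1 consonant (> 0) → phonotactically illegal
/tu.tat/ — violates constraint (i): syllable 2 coda /t/ has 1 consonant (> 0) → phonotactically illegal
/tme.ju/ — σ1 onset /tm/ (2C), coda /∅/ ok; σ2 onset /j/, coda /∅/ ok → phonotactically legal
/ra/ — σ1 onset /r/, coda /∅/ ok → phonotactically legal
Phonotactically legal: /fja/, /tme.ju/, /ra/ → 3.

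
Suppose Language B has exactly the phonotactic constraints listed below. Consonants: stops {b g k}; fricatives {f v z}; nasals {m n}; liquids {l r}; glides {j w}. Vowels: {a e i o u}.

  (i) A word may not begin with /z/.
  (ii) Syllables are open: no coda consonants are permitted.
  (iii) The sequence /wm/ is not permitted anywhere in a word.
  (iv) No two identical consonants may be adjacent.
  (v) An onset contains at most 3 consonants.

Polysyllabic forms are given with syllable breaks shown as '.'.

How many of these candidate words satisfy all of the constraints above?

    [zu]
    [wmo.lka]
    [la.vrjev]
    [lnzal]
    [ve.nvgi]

1

[zu] — violates constraint (i): word begins with /z/ → phonotactically illegal
[wmo.lka] — violates constraint (iii): contains banned sequence /wm/ → phonotactically illegal
[la.vrjev] — violates constraint (ii): syllable 2 coda /v/ has 1 consonant (> 0) → phonotactically illegal
[lnzal] — violates constraint (ii): syllable 1 coda /l/ has 1 consonant (> 0) → phonotactically illegal
[ve.nvgi] — σ1 onset /v/, coda /∅/ ok; σ2 onset /nvg/ (3C), coda /∅/ ok → phonotactically legal
Phonotactically legal: [ve.nvgi] → 1.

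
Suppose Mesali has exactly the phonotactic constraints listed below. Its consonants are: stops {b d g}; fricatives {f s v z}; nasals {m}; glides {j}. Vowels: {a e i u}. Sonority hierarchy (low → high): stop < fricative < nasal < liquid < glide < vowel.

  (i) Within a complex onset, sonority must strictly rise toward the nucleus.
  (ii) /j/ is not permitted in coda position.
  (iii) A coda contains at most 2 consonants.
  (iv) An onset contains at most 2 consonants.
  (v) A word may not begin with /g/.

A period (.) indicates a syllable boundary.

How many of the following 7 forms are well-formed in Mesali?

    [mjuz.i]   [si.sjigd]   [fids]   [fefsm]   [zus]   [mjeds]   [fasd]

[mjuz.i] — σ1 onset /mj/ (3→5 rises), coda /z/ ok; σ2 onset /∅/, coda /∅/ ok → well-formed
[si.sjigd] — σ1 onset /s/, coda /∅/ ok; σ2 onset /sj/ (2→5 rises), coda /gd/ (2C) ok → well-formed
[fids] — σ1 onset /f/, coda /ds/ (2C) ok → well-formed
[fefsm] — violates constraint (iii): syllable 1 coda /fsm/ has 3 consonants (> 2) → ill-formed
[zus] — σ1 onset /z/, coda /s/ ok → well-formed
[mjeds] — σ1 onset /mj/ (3→5 rises), coda /ds/ (2C) ok → well-formed
[fasd] — σ1 onset /f/, coda /sd/ (2C) ok → well-formed
Well-formed: [mjuz.i], [si.sjigd], [fids], [zus], [mjeds], [fasd] → 6.

6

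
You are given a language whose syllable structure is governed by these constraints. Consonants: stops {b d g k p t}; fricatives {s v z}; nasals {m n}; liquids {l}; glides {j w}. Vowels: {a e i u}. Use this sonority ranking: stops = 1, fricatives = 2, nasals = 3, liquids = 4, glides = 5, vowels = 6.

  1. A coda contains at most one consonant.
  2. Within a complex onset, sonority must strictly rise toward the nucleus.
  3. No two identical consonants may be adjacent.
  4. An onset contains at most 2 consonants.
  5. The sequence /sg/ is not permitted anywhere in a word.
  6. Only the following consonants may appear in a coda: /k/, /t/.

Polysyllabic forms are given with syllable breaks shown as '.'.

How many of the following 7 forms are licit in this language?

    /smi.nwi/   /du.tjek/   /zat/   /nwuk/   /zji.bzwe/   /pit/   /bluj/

/smi.nwi/ — σ1 onset /sm/ (2→3 rises), coda /∅/ ok; σ2 onset /nw/ (3→5 rises), coda /∅/ ok → licit
/du.tjek/ — σ1 onset /d/, coda /∅/ ok; σ2 onset /tj/ (1→5 rises), coda /k/ ok → licit
/zat/ — σ1 onset /z/, coda /t/ ok → licit
/nwuk/ — σ1 onset /nw/ (3→5 rises), coda /k/ ok → licit
/zji.bzwe/ — violates constraint 4: syllable 2 onset /bzw/ has 3 consonants (> 2) → illicit
/pit/ — σ1 onset /p/, coda /t/ ok → licit
/bluj/ — violates constraint 6: syllable 1 coda contains /j/, which is not a licensed coda consonant → illicit
Licit: /smi.nwi/, /du.tjek/, /zat/, /nwuk/, /pit/ → 5.

5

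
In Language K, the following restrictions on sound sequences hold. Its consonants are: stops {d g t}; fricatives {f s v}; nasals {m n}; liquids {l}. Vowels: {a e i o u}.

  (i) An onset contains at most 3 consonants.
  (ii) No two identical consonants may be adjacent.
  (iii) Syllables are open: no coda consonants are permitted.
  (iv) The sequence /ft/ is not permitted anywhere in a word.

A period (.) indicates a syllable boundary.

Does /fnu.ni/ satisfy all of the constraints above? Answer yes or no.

yes

/fnu.ni/ — σ1 onset /fn/ (2C), coda /∅/ ok; σ2 onset /n/, coda /∅/ ok → permitted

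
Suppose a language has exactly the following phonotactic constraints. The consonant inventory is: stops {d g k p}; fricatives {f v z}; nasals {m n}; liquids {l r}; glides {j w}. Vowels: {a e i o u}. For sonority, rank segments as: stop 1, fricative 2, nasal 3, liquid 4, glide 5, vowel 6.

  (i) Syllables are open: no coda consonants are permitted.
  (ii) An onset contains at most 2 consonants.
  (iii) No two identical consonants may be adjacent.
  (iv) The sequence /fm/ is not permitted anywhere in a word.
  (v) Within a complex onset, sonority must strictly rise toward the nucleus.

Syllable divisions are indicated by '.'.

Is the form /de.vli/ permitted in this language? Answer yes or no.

/de.vli/ — σ1 onset /d/, coda /∅/ ok; σ2 onset /vl/ (2→4 rises), coda /∅/ ok → permitted

yes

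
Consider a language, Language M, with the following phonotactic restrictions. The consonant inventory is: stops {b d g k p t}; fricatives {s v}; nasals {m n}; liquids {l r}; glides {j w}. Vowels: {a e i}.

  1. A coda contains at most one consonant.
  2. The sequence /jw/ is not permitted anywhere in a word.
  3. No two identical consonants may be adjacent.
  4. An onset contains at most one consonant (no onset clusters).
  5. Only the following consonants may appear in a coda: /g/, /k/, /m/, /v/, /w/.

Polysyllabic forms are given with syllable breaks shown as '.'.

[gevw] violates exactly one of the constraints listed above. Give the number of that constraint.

[gevw]: syllable 1 coda /vw/ has 2 consonants (> 1).
This is a violation of constraint 1: "A coda contains at most one consonant."
The remaining constraints (2, 3, 4, 5) are satisfied.

1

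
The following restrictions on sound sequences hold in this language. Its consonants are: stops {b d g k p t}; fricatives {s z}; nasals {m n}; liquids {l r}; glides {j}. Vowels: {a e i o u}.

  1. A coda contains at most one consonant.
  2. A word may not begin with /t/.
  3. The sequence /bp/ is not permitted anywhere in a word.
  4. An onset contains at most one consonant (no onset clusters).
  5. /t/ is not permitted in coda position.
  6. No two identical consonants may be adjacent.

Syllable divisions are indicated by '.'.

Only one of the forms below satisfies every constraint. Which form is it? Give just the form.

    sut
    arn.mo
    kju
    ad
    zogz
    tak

ad

sut — violates constraint 5: syllable 1 coda contains /t/ → not permitted
arn.mo — violates constraint 1: syllable 1 coda /rn/ has 2 consonants (> 1) → not permitted
kju — violates constraint 4: syllable 1 onset /kj/ has 2 consonants (> 1) → not permitted
ad — σ1 onset /∅/, coda /d/ ok → permitted
zogz — violates constraint 1: syllable 1 coda /gz/ has 2 consonants (> 1) → not permitted
tak — violates constraint 2: word begins with /t/ → not permitted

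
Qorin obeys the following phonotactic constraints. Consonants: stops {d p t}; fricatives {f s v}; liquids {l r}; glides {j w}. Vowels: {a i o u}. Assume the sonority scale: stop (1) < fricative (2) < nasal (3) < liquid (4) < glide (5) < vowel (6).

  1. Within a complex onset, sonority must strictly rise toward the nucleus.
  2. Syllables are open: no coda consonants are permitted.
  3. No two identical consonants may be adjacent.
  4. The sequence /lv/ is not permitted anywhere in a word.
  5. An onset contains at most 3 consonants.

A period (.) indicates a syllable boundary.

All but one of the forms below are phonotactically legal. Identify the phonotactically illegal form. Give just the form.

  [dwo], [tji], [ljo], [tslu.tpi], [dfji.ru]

[dwo] — σ1 onset /dw/ (1→5 rises), coda /∅/ ok → phonotactically legal
[tji] — σ1 onset /tj/ (1→5 rises), coda /∅/ ok → phonotactically legal
[ljo] — σ1 onset /lj/ (4→5 rises), coda /∅/ ok → phonotactically legal
[tslu.tpi] — violates constraint 1: syllable 2 onset /tp/: /t/ (stop, 1) → /p/ (stop, 1) does not rise → phonotactically illegal
[dfji.ru] — σ1 onset /dfj/ (1→2→5 rises), coda /∅/ ok; σ2 onset /r/, coda /∅/ ok → phonotactically legal

[tslu.tpi]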